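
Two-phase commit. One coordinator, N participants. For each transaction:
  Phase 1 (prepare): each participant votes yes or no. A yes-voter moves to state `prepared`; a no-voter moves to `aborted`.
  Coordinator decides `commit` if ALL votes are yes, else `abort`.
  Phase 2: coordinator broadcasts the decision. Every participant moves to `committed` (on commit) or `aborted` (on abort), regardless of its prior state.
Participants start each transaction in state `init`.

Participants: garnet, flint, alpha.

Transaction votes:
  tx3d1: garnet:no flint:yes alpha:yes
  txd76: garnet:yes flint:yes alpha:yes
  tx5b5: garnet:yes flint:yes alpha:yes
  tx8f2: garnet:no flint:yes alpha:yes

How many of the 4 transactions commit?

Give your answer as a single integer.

Answer: 2

Derivation:
tx3d1: no from garnet -> abort (commits=0)
txd76: all yes -> commit (commits=1)
tx5b5: all yes -> commit (commits=2)
tx8f2: no from garnet -> abort (commits=2)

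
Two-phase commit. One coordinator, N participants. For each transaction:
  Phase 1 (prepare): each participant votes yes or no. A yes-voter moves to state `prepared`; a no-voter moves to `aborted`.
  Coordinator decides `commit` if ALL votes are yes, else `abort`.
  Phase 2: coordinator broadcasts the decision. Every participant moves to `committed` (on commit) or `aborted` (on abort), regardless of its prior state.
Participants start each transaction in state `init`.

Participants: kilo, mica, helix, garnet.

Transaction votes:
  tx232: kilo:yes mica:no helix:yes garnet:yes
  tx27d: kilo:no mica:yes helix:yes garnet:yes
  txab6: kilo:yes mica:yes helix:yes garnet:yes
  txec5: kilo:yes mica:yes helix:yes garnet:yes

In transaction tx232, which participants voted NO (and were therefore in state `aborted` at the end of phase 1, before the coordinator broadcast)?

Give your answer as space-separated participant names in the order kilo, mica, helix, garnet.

Answer: mica

Derivation:
Txn tx232 phase 1: kilo yes -> prepared; mica no -> aborted; helix yes -> prepared; garnet yes -> prepared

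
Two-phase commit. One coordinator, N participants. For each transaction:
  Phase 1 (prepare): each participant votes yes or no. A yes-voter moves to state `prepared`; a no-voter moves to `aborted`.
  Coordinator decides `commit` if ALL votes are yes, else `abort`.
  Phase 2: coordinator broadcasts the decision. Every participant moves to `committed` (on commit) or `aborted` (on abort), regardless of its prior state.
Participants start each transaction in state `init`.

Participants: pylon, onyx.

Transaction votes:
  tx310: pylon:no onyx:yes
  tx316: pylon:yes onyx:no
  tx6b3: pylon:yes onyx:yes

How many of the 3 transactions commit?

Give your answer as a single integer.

tx310: no from pylon -> abort (commits=0)
tx316: no from onyx -> abort (commits=0)
tx6b3: all yes -> commit (commits=1)

Answer: 1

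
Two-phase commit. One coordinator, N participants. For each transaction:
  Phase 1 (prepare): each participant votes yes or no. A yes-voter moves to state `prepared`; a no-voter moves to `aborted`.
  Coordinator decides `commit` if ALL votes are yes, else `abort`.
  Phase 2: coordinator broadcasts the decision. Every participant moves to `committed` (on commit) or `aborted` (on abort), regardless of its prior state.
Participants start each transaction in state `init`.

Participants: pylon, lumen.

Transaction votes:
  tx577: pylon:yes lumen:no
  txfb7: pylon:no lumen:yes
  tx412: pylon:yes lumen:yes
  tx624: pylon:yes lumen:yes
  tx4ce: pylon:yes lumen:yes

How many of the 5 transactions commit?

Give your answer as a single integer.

Answer: 3

Derivation:
tx577: no from lumen -> abort (commits=0)
txfb7: no from pylon -> abort (commits=0)
tx412: all yes -> commit (commits=1)
tx624: all yes -> commit (commits=2)
tx4ce: all yes -> commit (commits=3)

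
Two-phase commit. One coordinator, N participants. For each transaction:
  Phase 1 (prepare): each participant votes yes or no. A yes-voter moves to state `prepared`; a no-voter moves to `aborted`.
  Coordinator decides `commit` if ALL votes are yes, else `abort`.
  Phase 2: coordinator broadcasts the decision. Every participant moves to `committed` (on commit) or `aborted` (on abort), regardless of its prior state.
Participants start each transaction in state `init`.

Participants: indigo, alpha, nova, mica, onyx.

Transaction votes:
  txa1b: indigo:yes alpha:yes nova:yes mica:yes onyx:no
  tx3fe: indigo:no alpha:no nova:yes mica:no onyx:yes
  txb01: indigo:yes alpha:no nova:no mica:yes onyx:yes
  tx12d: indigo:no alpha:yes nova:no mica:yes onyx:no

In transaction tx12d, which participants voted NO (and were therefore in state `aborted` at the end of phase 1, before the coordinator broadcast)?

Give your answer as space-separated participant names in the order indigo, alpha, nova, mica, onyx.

Answer: indigo nova onyx

Derivation:
Txn tx12d phase 1: indigo no -> aborted; alpha yes -> prepared; nova no -> aborted; mica yes -> prepared; onyx no -> aborted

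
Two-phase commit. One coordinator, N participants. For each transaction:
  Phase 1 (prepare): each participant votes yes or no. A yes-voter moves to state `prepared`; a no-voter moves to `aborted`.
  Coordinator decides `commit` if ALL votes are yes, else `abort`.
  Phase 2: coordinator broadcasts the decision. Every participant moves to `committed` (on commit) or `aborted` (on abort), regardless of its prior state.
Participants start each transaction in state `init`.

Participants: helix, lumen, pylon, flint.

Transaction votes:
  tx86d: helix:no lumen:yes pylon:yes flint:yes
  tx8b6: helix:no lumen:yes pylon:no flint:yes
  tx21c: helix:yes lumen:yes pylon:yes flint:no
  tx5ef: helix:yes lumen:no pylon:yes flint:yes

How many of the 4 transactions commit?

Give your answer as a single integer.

tx86d: no from helix -> abort (commits=0)
tx8b6: no from helix, pylon -> abort (commits=0)
tx21c: no from flint -> abort (commits=0)
tx5ef: no from lumen -> abort (commits=0)

Answer: 0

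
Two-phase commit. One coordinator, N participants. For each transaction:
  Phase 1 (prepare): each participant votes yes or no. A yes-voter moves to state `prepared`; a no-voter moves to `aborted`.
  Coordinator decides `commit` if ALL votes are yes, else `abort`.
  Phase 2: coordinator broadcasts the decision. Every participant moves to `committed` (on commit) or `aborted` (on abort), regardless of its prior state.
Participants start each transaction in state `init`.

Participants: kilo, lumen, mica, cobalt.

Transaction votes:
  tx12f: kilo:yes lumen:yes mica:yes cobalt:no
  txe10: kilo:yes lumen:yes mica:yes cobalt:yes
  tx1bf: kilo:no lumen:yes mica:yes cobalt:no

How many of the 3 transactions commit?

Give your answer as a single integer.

tx12f: no from cobalt -> abort (commits=0)
txe10: all yes -> commit (commits=1)
tx1bf: no from kilo, cobalt -> abort (commits=1)

Answer: 1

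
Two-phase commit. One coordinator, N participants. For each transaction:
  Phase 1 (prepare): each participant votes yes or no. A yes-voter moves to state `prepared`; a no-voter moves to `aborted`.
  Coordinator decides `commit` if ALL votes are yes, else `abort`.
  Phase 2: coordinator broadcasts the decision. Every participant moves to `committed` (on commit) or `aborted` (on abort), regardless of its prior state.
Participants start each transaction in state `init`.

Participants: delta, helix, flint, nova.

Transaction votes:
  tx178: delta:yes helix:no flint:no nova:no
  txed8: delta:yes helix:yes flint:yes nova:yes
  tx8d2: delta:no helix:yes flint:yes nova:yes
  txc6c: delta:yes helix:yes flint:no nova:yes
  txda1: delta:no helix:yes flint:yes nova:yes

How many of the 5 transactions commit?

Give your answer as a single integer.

Answer: 1

Derivation:
tx178: no from helix, flint, nova -> abort (commits=0)
txed8: all yes -> commit (commits=1)
tx8d2: no from delta -> abort (commits=1)
txc6c: no from flint -> abort (commits=1)
txda1: no from delta -> abort (commits=1)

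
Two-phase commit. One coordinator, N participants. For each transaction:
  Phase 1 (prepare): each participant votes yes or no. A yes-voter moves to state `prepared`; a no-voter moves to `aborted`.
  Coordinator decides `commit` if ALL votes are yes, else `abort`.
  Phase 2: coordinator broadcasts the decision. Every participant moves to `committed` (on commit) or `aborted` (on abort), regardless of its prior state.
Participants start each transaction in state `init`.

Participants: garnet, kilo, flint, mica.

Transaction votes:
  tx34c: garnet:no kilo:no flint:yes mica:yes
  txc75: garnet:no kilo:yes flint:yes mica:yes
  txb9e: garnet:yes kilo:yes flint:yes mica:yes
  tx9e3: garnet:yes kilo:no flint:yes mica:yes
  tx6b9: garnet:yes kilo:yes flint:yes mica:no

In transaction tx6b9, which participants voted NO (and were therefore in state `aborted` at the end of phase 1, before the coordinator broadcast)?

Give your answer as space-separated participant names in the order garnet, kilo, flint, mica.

Txn tx6b9 phase 1: garnet yes -> prepared; kilo yes -> prepared; flint yes -> prepared; mica no -> aborted

Answer: mica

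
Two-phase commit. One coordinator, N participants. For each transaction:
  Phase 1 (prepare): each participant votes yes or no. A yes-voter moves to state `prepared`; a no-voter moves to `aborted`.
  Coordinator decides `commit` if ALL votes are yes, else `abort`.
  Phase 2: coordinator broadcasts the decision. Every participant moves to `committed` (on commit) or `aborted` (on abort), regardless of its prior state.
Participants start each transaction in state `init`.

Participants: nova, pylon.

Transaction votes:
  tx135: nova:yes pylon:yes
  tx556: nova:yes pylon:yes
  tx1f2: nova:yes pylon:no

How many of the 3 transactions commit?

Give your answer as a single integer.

Answer: 2

Derivation:
tx135: all yes -> commit (commits=1)
tx556: all yes -> commit (commits=2)
tx1f2: no from pylon -> abort (commits=2)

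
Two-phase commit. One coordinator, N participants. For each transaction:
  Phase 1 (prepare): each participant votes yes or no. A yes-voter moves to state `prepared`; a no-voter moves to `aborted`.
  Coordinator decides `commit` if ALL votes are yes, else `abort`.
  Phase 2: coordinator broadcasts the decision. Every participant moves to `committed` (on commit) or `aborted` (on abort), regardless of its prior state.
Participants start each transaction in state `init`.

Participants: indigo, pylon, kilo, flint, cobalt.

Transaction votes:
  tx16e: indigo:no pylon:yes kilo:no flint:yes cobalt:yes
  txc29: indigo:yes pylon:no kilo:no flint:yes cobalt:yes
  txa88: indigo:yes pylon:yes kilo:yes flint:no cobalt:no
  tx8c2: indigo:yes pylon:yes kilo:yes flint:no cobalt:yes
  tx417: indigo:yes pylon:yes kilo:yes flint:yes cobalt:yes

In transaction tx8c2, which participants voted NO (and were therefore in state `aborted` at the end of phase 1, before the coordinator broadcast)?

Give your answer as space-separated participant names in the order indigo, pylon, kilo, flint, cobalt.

Txn tx8c2 phase 1: indigo yes -> prepared; pylon yes -> prepared; kilo yes -> prepared; flint no -> aborted; cobalt yes -> prepared

Answer: flint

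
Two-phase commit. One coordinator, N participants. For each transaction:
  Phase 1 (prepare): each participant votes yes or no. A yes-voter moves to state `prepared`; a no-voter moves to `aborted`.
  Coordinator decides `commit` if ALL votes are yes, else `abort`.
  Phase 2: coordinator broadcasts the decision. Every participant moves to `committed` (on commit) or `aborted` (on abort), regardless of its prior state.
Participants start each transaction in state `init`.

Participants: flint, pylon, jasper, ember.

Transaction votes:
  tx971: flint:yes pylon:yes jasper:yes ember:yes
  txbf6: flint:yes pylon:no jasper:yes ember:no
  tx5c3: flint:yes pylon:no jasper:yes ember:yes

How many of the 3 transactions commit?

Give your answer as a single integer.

tx971: all yes -> commit (commits=1)
txbf6: no from pylon, ember -> abort (commits=1)
tx5c3: no from pylon -> abort (commits=1)

Answer: 1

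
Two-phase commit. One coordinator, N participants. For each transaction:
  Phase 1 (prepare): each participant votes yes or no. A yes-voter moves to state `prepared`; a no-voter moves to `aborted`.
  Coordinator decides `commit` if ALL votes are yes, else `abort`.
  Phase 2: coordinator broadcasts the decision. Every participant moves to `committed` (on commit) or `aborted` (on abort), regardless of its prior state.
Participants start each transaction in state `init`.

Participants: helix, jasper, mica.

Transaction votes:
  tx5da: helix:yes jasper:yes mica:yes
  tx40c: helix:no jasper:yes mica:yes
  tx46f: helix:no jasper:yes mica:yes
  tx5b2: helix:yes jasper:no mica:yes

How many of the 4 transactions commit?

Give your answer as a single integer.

tx5da: all yes -> commit (commits=1)
tx40c: no from helix -> abort (commits=1)
tx46f: no from helix -> abort (commits=1)
tx5b2: no from jasper -> abort (commits=1)

Answer: 1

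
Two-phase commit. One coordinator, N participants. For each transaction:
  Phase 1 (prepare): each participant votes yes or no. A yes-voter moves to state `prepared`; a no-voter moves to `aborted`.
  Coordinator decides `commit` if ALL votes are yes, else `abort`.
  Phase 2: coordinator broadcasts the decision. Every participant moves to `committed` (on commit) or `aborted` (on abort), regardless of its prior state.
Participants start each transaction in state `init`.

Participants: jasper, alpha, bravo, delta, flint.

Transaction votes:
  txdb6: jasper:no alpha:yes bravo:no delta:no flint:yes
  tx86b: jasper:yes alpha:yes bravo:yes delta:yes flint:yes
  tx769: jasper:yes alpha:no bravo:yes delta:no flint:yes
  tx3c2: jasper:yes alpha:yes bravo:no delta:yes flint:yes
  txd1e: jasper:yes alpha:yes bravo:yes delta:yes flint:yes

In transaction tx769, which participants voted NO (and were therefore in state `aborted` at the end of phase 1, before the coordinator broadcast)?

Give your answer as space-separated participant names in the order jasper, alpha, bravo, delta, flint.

Txn tx769 phase 1: jasper yes -> prepared; alpha no -> aborted; bravo yes -> prepared; delta no -> aborted; flint yes -> prepared

Answer: alpha delta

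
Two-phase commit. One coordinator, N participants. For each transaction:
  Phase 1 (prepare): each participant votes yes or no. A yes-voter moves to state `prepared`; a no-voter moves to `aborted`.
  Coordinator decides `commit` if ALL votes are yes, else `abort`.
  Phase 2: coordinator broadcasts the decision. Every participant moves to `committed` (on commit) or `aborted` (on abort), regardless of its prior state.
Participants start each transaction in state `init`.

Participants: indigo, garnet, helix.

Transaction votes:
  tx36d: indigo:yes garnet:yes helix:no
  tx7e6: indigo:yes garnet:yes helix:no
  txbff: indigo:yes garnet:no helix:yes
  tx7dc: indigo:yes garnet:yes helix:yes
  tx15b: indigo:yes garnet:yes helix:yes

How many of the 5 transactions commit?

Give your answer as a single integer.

Answer: 2

Derivation:
tx36d: no from helix -> abort (commits=0)
tx7e6: no from helix -> abort (commits=0)
txbff: no from garnet -> abort (commits=0)
tx7dc: all yes -> commit (commits=1)
tx15b: all yes -> commit (commits=2)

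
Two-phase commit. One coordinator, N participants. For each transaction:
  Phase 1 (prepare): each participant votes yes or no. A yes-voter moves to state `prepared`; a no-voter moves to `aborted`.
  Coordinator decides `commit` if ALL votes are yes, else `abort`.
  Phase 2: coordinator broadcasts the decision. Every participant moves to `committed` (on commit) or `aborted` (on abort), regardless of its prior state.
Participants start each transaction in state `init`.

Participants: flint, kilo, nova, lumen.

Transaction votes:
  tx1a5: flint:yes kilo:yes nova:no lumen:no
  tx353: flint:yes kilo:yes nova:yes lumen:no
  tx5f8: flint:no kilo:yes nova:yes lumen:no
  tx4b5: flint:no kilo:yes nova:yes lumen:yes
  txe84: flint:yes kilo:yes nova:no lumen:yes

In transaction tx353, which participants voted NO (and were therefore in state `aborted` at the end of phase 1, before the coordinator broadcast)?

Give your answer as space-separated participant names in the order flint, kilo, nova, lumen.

Answer: lumen

Derivation:
Txn tx353 phase 1: flint yes -> prepared; kilo yes -> prepared; nova yes -> prepared; lumen no -> aborted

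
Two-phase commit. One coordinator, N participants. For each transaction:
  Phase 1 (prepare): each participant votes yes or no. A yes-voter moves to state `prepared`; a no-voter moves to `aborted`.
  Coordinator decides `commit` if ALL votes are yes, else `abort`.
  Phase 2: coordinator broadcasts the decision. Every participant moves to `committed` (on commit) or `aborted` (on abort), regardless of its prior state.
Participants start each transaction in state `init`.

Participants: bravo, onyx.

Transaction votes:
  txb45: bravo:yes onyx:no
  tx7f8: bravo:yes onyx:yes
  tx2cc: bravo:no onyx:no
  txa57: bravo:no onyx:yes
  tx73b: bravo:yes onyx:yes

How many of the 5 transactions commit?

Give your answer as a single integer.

Answer: 2

Derivation:
txb45: no from onyx -> abort (commits=0)
tx7f8: all yes -> commit (commits=1)
tx2cc: no from bravo, onyx -> abort (commits=1)
txa57: no from bravo -> abort (commits=1)
tx73b: all yes -> commit (commits=2)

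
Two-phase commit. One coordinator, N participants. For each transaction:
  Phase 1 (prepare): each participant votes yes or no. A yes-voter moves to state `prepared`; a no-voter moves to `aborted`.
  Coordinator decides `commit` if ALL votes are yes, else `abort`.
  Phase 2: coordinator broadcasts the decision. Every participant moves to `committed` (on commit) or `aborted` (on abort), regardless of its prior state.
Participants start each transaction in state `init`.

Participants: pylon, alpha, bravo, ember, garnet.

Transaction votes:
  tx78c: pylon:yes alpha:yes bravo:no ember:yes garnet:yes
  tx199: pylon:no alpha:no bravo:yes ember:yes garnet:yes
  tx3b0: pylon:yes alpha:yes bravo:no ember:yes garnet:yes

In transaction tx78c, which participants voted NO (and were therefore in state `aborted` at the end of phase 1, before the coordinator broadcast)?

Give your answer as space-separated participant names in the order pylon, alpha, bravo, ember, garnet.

Txn tx78c phase 1: pylon yes -> prepared; alpha yes -> prepared; bravo no -> aborted; ember yes -> prepared; garnet yes -> prepared

Answer: bravo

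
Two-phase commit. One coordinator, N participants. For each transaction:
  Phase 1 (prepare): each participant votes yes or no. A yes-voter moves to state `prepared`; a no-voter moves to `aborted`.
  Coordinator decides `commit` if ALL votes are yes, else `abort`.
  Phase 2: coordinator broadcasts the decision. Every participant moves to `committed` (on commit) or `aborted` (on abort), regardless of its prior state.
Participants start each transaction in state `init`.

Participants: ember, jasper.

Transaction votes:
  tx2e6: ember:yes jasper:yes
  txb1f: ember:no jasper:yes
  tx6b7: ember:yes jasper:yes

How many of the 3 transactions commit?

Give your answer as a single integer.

tx2e6: all yes -> commit (commits=1)
txb1f: no from ember -> abort (commits=1)
tx6b7: all yes -> commit (commits=2)

Answer: 2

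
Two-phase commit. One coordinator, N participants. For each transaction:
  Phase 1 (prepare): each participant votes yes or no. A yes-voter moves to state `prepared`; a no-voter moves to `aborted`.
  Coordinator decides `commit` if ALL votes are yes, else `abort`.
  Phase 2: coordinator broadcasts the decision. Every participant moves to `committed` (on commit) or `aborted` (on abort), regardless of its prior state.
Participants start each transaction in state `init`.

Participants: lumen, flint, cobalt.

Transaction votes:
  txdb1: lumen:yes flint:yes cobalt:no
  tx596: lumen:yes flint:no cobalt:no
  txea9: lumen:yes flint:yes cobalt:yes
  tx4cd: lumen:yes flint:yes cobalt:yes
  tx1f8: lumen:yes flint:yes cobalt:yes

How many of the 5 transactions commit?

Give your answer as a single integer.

Answer: 3

Derivation:
txdb1: no from cobalt -> abort (commits=0)
tx596: no from flint, cobalt -> abort (commits=0)
txea9: all yes -> commit (commits=1)
tx4cd: all yes -> commit (commits=2)
tx1f8: all yes -> commit (commits=3)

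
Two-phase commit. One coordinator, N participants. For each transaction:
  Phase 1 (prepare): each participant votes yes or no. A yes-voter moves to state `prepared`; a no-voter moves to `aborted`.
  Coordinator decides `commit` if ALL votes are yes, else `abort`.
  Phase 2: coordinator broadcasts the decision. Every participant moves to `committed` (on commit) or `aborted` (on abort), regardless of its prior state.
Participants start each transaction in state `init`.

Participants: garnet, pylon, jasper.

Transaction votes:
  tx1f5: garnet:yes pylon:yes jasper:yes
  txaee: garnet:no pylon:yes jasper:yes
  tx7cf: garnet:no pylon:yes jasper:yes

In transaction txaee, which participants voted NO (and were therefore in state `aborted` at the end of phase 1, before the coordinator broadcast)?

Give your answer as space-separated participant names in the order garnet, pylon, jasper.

Answer: garnet

Derivation:
Txn txaee phase 1: garnet no -> aborted; pylon yes -> prepared; jasper yes -> prepared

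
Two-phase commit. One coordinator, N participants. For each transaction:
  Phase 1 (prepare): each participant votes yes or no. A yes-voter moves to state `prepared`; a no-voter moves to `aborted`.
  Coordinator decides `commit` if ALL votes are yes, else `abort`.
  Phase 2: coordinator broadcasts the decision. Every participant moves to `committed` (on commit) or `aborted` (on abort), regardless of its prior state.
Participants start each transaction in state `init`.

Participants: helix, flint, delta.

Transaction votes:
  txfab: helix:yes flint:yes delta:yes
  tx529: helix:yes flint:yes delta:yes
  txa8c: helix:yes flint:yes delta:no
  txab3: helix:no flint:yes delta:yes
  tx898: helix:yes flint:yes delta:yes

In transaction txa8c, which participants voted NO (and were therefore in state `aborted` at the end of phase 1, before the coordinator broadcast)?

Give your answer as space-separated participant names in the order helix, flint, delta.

Answer: delta

Derivation:
Txn txa8c phase 1: helix yes -> prepared; flint yes -> prepared; delta no -> aborted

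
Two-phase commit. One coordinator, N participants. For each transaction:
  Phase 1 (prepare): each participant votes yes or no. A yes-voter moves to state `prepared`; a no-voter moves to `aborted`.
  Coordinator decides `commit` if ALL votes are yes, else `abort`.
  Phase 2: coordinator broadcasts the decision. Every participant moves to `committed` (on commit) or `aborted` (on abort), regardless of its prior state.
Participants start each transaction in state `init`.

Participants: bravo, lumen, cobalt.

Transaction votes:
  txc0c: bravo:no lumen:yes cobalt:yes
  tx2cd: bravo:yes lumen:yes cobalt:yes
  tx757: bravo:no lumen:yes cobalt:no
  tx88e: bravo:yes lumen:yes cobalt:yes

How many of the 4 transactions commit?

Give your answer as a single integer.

Answer: 2

Derivation:
txc0c: no from bravo -> abort (commits=0)
tx2cd: all yes -> commit (commits=1)
tx757: no from bravo, cobalt -> abort (commits=1)
tx88e: all yes -> commit (commits=2)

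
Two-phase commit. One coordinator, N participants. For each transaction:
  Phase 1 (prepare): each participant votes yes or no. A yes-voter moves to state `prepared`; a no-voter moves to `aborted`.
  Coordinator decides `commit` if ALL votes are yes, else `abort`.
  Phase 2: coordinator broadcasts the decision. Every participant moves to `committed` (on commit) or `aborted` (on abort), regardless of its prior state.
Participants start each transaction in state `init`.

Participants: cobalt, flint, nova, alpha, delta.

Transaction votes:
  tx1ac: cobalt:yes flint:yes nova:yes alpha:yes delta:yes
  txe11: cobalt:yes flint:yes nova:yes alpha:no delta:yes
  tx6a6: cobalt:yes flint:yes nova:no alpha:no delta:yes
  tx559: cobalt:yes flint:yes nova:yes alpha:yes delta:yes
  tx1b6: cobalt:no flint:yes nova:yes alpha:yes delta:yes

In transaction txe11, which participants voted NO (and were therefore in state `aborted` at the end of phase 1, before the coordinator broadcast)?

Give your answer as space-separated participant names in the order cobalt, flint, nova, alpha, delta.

Answer: alpha

Derivation:
Txn txe11 phase 1: cobalt yes -> prepared; flint yes -> prepared; nova yes -> prepared; alpha no -> aborted; delta yes -> prepared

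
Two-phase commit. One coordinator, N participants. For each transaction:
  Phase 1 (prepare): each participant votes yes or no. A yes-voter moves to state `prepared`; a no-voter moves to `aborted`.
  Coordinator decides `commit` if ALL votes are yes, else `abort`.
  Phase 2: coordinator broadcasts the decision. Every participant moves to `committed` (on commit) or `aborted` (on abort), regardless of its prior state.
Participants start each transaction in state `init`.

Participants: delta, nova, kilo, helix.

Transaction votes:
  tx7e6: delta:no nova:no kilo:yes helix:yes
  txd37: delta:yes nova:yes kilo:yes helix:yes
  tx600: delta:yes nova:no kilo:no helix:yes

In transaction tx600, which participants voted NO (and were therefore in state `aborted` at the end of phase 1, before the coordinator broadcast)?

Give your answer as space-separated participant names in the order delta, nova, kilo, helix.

Txn tx600 phase 1: delta yes -> prepared; nova no -> aborted; kilo no -> aborted; helix yes -> prepared

Answer: nova kilo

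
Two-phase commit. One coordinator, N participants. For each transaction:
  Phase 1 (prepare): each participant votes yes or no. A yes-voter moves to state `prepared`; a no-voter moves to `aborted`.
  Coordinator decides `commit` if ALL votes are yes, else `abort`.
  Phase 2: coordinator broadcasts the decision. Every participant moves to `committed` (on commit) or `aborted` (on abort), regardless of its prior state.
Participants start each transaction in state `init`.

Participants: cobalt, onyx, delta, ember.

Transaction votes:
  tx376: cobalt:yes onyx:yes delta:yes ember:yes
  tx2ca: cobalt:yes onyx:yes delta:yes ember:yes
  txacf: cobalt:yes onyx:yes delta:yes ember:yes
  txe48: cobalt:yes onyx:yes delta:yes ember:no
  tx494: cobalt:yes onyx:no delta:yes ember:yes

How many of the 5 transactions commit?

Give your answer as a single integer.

Answer: 3

Derivation:
tx376: all yes -> commit (commits=1)
tx2ca: all yes -> commit (commits=2)
txacf: all yes -> commit (commits=3)
txe48: no from ember -> abort (commits=3)
tx494: no from onyx -> abort (commits=3)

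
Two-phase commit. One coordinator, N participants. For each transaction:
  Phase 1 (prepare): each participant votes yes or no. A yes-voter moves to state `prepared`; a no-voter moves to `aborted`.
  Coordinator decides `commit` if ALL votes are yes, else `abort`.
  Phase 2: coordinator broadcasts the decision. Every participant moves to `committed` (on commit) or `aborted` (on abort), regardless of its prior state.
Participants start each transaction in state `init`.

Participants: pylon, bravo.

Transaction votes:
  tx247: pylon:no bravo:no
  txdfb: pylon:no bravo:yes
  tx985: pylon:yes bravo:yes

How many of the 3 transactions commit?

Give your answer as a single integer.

Answer: 1

Derivation:
tx247: no from pylon, bravo -> abort (commits=0)
txdfb: no from pylon -> abort (commits=0)
tx985: all yes -> commit (commits=1)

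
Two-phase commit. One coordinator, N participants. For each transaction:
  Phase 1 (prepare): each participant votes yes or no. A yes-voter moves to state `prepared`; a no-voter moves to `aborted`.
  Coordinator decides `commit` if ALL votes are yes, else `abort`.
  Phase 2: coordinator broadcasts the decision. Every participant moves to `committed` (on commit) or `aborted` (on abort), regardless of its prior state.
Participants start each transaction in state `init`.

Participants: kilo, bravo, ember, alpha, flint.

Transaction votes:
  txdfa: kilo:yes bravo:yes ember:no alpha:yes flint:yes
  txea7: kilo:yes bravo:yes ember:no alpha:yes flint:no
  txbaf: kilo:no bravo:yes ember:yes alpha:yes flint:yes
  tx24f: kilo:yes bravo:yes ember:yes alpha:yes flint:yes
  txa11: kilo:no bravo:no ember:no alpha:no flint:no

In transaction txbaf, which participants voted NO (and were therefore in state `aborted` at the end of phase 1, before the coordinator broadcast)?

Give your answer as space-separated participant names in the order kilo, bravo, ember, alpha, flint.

Answer: kilo

Derivation:
Txn txbaf phase 1: kilo no -> aborted; bravo yes -> prepared; ember yes -> prepared; alpha yes -> prepared; flint yes -> prepared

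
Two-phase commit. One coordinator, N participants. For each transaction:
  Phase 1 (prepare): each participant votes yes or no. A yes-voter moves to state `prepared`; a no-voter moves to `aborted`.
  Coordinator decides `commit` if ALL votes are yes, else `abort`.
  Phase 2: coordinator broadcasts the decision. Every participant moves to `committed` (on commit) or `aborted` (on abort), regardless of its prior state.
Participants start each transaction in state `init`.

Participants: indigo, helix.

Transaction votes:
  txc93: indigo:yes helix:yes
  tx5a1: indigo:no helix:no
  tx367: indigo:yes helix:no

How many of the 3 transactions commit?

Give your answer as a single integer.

Answer: 1

Derivation:
txc93: all yes -> commit (commits=1)
tx5a1: no from indigo, helix -> abort (commits=1)
tx367: no from helix -> abort (commits=1)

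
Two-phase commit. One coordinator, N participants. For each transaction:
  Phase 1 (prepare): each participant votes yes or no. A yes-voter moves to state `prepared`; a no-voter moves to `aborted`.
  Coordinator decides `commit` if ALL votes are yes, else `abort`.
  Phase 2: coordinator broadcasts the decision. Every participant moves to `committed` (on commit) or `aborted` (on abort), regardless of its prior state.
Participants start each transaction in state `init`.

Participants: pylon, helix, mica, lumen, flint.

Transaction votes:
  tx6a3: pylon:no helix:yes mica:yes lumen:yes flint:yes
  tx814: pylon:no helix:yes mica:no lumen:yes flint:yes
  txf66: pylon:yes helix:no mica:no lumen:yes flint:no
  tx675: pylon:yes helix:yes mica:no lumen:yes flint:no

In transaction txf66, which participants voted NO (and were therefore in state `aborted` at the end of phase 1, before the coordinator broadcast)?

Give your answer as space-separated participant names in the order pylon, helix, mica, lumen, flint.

Answer: helix mica flint

Derivation:
Txn txf66 phase 1: pylon yes -> prepared; helix no -> aborted; mica no -> aborted; lumen yes -> prepared; flint no -> aborted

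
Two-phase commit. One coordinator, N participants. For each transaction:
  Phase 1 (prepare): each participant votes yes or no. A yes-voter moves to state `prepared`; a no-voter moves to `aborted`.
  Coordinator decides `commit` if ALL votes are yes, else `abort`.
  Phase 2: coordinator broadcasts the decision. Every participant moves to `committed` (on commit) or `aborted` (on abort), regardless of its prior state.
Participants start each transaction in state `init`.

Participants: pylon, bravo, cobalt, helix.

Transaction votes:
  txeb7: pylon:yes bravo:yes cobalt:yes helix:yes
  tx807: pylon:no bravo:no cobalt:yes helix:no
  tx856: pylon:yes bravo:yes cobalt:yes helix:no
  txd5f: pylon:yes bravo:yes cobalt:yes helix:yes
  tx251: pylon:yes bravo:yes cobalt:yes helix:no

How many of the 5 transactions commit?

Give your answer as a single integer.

Answer: 2

Derivation:
txeb7: all yes -> commit (commits=1)
tx807: no from pylon, bravo, helix -> abort (commits=1)
tx856: no from helix -> abort (commits=1)
txd5f: all yes -> commit (commits=2)
tx251: no from helix -> abort (commits=2)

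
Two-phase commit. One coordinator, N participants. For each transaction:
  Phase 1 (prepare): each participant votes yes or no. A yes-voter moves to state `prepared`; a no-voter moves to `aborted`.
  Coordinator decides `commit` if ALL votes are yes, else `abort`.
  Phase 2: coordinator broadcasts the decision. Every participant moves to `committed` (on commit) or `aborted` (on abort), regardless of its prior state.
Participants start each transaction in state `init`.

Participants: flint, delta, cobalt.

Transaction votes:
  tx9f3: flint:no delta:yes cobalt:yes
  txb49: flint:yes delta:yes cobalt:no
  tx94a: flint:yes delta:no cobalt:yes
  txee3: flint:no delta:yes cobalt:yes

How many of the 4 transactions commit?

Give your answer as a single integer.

tx9f3: no from flint -> abort (commits=0)
txb49: no from cobalt -> abort (commits=0)
tx94a: no from delta -> abort (commits=0)
txee3: no from flint -> abort (commits=0)

Answer: 0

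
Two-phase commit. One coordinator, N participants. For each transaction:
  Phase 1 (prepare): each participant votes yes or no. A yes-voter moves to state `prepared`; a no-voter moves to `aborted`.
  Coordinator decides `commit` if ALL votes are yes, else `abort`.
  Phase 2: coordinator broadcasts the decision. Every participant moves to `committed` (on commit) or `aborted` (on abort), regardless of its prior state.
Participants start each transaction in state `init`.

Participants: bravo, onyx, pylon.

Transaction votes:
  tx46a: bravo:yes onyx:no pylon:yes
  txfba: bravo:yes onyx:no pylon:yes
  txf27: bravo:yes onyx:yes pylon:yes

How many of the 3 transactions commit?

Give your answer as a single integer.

tx46a: no from onyx -> abort (commits=0)
txfba: no from onyx -> abort (commits=0)
txf27: all yes -> commit (commits=1)

Answer: 1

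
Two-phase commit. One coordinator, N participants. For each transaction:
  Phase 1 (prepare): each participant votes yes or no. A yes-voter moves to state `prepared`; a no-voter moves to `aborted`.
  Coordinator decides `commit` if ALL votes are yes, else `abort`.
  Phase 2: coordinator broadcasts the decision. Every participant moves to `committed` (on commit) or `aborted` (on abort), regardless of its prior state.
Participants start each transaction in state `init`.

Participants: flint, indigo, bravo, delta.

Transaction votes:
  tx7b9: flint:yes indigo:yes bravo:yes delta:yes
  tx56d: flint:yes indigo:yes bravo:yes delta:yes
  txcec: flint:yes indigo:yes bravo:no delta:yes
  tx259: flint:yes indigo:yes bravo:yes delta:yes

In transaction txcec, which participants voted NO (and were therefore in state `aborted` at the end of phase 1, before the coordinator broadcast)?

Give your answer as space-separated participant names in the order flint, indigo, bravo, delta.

Txn txcec phase 1: flint yes -> prepared; indigo yes -> prepared; bravo no -> aborted; delta yes -> prepared

Answer: bravo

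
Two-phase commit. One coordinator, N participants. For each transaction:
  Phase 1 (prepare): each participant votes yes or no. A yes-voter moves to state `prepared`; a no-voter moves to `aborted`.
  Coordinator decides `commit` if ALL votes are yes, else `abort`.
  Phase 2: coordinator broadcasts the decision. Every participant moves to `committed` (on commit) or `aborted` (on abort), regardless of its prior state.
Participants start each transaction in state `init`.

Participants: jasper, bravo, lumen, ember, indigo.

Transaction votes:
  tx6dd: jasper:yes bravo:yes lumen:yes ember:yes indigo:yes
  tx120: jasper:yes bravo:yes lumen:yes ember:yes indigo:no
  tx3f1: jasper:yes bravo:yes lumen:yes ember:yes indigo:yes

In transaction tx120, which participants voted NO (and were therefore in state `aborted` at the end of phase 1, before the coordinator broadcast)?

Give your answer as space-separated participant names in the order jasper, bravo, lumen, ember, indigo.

Answer: indigo

Derivation:
Txn tx120 phase 1: jasper yes -> prepared; bravo yes -> prepared; lumen yes -> prepared; ember yes -> prepared; indigo no -> aborted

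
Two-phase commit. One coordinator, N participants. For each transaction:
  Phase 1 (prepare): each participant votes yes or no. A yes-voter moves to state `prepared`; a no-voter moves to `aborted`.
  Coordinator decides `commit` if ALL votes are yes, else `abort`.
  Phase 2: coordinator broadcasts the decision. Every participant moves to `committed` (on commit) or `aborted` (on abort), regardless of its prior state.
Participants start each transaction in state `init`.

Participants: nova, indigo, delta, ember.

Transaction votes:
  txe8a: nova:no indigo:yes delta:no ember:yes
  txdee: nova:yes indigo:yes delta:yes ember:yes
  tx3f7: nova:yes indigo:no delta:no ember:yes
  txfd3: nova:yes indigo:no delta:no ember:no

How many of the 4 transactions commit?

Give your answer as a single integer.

Answer: 1

Derivation:
txe8a: no from nova, delta -> abort (commits=0)
txdee: all yes -> commit (commits=1)
tx3f7: no from indigo, delta -> abort (commits=1)
txfd3: no from indigo, delta, ember -> abort (commits=1)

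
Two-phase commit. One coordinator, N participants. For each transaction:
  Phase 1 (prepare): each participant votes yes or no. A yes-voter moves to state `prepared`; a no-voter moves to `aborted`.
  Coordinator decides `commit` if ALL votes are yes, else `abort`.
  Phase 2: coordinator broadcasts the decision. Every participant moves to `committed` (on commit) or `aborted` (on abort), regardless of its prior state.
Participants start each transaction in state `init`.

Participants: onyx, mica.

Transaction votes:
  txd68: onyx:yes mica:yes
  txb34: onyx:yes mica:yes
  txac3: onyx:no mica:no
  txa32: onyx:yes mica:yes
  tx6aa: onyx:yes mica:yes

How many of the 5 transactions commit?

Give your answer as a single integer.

Answer: 4

Derivation:
txd68: all yes -> commit (commits=1)
txb34: all yes -> commit (commits=2)
txac3: no from onyx, mica -> abort (commits=2)
txa32: all yes -> commit (commits=3)
tx6aa: all yes -> commit (commits=4)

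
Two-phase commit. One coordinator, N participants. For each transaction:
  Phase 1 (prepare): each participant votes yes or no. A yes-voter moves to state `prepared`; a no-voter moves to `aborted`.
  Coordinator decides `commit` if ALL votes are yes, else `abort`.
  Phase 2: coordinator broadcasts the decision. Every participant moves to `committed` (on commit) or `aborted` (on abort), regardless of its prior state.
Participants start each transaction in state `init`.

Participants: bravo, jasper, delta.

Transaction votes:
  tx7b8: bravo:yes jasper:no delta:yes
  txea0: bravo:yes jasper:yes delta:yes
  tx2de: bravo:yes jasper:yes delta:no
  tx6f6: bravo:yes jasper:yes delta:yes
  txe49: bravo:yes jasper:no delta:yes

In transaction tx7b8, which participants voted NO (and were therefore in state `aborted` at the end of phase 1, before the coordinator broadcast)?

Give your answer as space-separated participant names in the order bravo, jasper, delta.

Txn tx7b8 phase 1: bravo yes -> prepared; jasper no -> aborted; delta yes -> prepared

Answer: jasper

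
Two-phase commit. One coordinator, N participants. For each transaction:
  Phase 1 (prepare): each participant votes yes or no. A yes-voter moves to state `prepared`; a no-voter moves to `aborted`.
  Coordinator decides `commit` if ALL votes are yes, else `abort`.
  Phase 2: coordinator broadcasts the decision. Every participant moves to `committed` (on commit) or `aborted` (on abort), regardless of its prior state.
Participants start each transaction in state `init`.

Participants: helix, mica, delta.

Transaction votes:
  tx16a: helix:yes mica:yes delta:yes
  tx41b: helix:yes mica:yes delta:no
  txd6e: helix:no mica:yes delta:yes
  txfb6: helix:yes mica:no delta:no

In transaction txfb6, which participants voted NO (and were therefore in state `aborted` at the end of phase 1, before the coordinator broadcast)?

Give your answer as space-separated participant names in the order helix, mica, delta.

Answer: mica delta

Derivation:
Txn txfb6 phase 1: helix yes -> prepared; mica no -> aborted; delta no -> aborted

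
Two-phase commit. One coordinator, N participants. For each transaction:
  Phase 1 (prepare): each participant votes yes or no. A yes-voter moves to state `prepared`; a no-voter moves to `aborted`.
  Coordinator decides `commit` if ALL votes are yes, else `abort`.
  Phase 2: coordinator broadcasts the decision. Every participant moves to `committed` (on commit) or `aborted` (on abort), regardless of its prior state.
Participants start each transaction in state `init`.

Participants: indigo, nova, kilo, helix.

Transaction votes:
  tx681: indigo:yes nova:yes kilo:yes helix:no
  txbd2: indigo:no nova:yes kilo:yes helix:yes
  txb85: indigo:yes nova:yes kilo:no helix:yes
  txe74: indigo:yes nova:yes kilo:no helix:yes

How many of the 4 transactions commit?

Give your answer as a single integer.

Answer: 0

Derivation:
tx681: no from helix -> abort (commits=0)
txbd2: no from indigo -> abort (commits=0)
txb85: no from kilo -> abort (commits=0)
txe74: no from kilo -> abort (commits=0)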